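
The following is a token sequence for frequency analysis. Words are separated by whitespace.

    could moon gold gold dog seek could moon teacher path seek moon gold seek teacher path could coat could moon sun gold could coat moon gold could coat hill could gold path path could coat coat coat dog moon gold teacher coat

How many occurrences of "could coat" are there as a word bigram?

Scanning the 41 overlapping bigram windows for "could coat":
  position 17–18: could coat
  position 23–24: could coat
  position 27–28: could coat
  position 34–35: could coat

4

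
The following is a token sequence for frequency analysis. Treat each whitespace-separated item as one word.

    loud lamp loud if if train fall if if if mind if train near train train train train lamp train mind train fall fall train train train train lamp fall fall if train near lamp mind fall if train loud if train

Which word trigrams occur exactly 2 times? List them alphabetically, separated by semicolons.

Trigram counts meeting the condition (exactly 2 times):
  fall if train: 2
  if train near: 2
  train train lamp: 2

fall if train; if train near; train train lamp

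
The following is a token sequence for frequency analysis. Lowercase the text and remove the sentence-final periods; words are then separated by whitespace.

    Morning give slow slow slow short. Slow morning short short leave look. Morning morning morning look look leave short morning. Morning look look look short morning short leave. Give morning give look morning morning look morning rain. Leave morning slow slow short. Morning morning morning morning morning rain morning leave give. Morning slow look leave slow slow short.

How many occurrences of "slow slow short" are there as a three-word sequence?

3

Scanning the 56 overlapping trigram windows for "slow slow short":
  position 4–6: slow slow short
  position 40–42: slow slow short
  position 56–58: slow slow short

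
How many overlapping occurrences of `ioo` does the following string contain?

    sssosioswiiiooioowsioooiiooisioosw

5

Sliding a length-3 window over the 34 characters (32 positions):
  position 12–14: ioo
  position 15–17: ioo
  position 20–22: ioo
  position 25–27: ioo
  position 30–32: ioo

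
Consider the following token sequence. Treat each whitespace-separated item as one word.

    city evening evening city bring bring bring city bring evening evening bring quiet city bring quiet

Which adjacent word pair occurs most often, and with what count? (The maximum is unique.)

Bigram frequencies (highest first):
  city bring: 3
  evening evening: 2
  bring bring: 2
  bring quiet: 2
  city evening: 1
  evening city: 1
  … (4 more, each ≤ 1)

"city bring", 3 times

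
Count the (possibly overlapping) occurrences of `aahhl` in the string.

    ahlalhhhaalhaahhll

Sliding a length-5 window over the 18 characters (14 positions):
  position 13–17: aahhl

1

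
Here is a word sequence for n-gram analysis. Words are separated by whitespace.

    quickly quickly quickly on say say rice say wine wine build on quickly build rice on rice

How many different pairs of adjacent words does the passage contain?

15

17 tokens → 16 bigram windows in total.
Repeated bigrams (each contributes count−1 duplicates):
  quickly quickly: 2
1 duplicate windows → 16 − 1 = 15 distinct.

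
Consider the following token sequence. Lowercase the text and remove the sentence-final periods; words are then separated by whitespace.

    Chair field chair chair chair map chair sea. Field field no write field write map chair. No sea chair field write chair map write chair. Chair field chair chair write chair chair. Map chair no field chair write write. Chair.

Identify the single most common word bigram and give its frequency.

Bigram frequencies (highest first):
  chair chair: 5
  write chair: 4
  chair field: 3
  field chair: 3
  chair map: 3
  map chair: 3
  … (15 more, each ≤ 2)

"chair chair", 5 times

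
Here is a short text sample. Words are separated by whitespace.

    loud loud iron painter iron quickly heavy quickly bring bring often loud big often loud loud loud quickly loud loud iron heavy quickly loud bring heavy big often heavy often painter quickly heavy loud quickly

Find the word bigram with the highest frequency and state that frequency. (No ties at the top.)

"loud loud", 4 times

Bigram frequencies (highest first):
  loud loud: 4
  loud iron: 2
  quickly heavy: 2
  heavy quickly: 2
  often loud: 2
  big often: 2
  … (18 more, each ≤ 2)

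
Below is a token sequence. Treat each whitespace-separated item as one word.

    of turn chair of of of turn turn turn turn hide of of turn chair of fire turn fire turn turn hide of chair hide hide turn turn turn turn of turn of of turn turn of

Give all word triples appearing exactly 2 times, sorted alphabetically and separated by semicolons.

of turn chair; of turn turn; turn chair of; turn hide of; turn turn hide; turn turn of

Trigram counts meeting the condition (exactly 2 times):
  of turn chair: 2
  of turn turn: 2
  turn chair of: 2
  turn hide of: 2
  turn turn hide: 2
  turn turn of: 2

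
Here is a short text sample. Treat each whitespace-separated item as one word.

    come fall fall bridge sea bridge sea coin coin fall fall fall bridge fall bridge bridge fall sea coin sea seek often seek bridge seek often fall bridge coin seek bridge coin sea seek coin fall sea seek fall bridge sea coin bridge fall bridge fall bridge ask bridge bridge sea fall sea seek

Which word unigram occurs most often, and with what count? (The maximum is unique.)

"bridge", 14 times

Unigram frequencies (highest first):
  bridge: 14
  fall: 13
  sea: 9
  coin: 7
  seek: 7
  often: 2
  … (2 more, each ≤ 1)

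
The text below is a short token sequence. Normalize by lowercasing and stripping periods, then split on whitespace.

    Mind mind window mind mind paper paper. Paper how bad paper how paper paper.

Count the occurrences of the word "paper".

Scanning the 14 tokens for "paper":
  position 6: paper
  position 7: paper
  position 8: paper
  position 11: paper
  position 13: paper
  position 14: paper

6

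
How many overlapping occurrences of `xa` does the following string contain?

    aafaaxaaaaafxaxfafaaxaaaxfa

3

Sliding a length-2 window over the 27 characters (26 positions):
  position 6–7: xa
  position 13–14: xa
  position 21–22: xa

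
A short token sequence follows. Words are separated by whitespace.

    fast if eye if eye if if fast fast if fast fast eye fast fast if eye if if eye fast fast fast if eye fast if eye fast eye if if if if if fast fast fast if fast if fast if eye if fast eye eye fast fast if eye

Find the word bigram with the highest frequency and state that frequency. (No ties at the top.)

Bigram frequencies (highest first):
  fast if: 9
  if eye: 8
  fast fast: 8
  if if: 6
  if fast: 6
  eye if: 5
  … (3 more, each ≤ 5)

"fast if", 9 times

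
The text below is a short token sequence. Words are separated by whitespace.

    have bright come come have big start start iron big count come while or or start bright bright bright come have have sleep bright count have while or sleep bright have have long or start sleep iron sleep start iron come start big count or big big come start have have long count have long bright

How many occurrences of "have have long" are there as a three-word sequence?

Scanning the 54 overlapping trigram windows for "have have long":
  position 31–33: have have long
  position 50–52: have have long

2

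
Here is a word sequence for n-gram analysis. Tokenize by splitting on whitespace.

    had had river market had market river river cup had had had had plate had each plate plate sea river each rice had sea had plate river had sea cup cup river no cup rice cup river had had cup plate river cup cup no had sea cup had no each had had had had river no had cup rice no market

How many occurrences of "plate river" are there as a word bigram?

2

Scanning the 61 overlapping bigram windows for "plate river":
  position 26–27: plate river
  position 41–42: plate river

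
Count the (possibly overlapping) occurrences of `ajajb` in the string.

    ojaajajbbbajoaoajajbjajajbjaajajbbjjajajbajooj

5

Sliding a length-5 window over the 46 characters (42 positions):
  position 4–8: ajajb
  position 16–20: ajajb
  position 22–26: ajajb
  position 29–33: ajajb
  position 37–41: ajajb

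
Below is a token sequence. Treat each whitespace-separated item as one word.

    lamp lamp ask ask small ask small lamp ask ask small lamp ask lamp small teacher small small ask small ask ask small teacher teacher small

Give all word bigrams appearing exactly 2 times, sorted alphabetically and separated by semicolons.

small lamp; small teacher; teacher small

Bigram counts meeting the condition (exactly 2 times):
  small lamp: 2
  small teacher: 2
  teacher small: 2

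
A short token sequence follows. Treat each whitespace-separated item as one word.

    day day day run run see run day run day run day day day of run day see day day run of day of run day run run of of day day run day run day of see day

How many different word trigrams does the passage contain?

25

39 tokens → 37 trigram windows in total.
Repeated trigrams (each contributes count−1 duplicates):
  day run day: 4
  run day run: 4
  day day run: 3
  day day day: 2
  day of run: 2
  day run run: 2
  of run day: 2
12 duplicate windows → 37 − 12 = 25 distinct.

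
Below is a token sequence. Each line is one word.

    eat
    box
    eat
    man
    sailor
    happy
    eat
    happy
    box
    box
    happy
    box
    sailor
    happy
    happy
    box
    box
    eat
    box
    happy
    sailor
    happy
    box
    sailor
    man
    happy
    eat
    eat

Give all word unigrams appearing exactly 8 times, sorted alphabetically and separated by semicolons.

box; happy

Unigram counts meeting the condition (exactly 8 times):
  box: 8
  happy: 8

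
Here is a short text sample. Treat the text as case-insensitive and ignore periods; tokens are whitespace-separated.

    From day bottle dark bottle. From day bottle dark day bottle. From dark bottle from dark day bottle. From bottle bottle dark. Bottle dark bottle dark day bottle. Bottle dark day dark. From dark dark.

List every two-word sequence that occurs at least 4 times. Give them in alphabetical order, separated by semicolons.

Bigram counts meeting the condition (at least 4 times):
  bottle dark: 6
  bottle from: 4
  dark bottle: 4
  dark day: 4
  day bottle: 5

bottle dark; bottle from; dark bottle; dark day; day bottle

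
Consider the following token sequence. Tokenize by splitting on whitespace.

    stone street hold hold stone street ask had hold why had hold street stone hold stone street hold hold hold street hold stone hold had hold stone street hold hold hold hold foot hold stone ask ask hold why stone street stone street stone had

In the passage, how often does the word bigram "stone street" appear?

Scanning the 44 overlapping bigram windows for "stone street":
  position 1–2: stone street
  position 5–6: stone street
  position 16–17: stone street
  position 27–28: stone street
  position 40–41: stone street
  position 42–43: stone street

6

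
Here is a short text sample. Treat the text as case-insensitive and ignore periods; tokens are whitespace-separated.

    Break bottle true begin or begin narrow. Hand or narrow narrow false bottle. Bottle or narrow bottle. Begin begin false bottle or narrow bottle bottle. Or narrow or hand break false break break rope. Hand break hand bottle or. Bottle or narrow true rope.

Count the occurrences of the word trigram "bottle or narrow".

Scanning the 42 overlapping trigram windows for "bottle or narrow":
  position 14–16: bottle or narrow
  position 21–23: bottle or narrow
  position 25–27: bottle or narrow
  position 40–42: bottle or narrow

4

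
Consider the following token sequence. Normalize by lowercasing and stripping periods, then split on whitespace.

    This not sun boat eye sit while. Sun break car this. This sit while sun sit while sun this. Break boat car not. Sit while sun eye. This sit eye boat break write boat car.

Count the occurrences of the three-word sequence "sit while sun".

Scanning the 33 overlapping trigram windows for "sit while sun":
  position 6–8: sit while sun
  position 13–15: sit while sun
  position 16–18: sit while sun
  position 24–26: sit while sun

4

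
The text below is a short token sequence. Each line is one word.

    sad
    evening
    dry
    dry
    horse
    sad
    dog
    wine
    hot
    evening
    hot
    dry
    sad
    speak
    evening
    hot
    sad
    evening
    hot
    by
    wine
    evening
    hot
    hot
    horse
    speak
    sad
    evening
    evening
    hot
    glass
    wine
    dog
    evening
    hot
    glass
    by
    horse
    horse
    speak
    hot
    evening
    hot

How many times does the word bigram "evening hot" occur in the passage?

7

Scanning the 42 overlapping bigram windows for "evening hot":
  position 10–11: evening hot
  position 15–16: evening hot
  position 18–19: evening hot
  position 22–23: evening hot
  position 29–30: evening hot
  position 34–35: evening hot
  position 42–43: evening hot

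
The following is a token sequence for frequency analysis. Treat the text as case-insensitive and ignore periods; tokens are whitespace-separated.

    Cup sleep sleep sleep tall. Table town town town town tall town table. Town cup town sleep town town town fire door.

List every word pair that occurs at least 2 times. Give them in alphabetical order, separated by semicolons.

Bigram counts meeting the condition (at least 2 times):
  sleep sleep: 2
  table town: 2
  town town: 5

sleep sleep; table town; town town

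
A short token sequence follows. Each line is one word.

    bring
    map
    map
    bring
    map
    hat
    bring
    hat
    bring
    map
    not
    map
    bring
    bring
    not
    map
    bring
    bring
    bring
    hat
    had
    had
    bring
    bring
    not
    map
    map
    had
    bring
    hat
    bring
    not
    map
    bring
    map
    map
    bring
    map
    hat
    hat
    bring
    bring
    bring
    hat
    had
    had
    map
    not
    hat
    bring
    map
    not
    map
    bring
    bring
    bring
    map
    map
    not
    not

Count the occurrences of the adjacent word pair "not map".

5

Scanning the 59 overlapping bigram windows for "not map":
  position 11–12: not map
  position 15–16: not map
  position 25–26: not map
  position 32–33: not map
  position 52–53: not map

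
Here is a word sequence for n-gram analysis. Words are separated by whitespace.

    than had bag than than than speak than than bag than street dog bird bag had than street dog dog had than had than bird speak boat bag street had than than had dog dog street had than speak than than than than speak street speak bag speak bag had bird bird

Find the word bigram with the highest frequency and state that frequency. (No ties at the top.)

Bigram frequencies (highest first):
  than than: 7
  had than: 5
  than had: 3
  than speak: 3
  bag than: 2
  speak than: 2
  … (23 more, each ≤ 2)

"than than", 7 times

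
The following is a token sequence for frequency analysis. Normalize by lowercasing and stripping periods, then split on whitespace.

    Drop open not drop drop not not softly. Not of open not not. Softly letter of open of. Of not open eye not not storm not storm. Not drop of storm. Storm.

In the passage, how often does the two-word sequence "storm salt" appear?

Scanning the 31 overlapping bigram windows for "storm salt":
  (none found)

0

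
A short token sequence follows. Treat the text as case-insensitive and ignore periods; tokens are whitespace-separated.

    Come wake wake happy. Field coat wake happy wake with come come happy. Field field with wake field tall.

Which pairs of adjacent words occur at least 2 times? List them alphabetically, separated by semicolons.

Bigram counts meeting the condition (at least 2 times):
  happy field: 2
  wake happy: 2

happy field; wake happy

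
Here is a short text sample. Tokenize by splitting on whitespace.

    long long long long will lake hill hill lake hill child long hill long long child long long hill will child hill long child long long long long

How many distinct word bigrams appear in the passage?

28 tokens → 27 bigram windows in total.
Repeated bigrams (each contributes count−1 duplicates):
  long long: 8
  child long: 3
  hill long: 2
  lake hill: 2
  long child: 2
  long hill: 2
13 duplicate windows → 27 − 13 = 14 distinct.

14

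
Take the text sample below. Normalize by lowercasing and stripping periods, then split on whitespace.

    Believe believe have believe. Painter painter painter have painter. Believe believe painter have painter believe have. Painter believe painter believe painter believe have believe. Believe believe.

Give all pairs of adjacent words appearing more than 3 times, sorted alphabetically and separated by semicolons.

believe believe; believe painter; painter believe

Bigram counts meeting the condition (more than 3 times):
  believe believe: 4
  believe painter: 4
  painter believe: 5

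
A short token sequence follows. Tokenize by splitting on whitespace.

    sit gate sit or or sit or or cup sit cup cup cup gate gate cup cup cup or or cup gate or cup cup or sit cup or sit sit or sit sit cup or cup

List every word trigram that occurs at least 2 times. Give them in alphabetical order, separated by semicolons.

cup cup cup; cup cup or; cup or sit; or or cup; or sit sit; sit cup or; sit or or

Trigram counts meeting the condition (at least 2 times):
  cup cup cup: 2
  cup cup or: 2
  cup or sit: 2
  or or cup: 2
  or sit sit: 2
  sit cup or: 2
  sit or or: 2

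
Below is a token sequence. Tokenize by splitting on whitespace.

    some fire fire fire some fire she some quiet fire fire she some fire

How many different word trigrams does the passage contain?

14 tokens → 12 trigram windows in total.
Repeated trigrams (each contributes count−1 duplicates):
  fire she some: 2
1 duplicate windows → 12 − 1 = 11 distinct.

11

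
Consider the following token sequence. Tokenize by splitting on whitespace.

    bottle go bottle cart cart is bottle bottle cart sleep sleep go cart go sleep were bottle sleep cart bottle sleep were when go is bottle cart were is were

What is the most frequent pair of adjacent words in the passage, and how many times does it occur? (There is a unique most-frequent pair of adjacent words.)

Bigram frequencies (highest first):
  bottle cart: 3
  is bottle: 2
  sleep were: 2
  bottle sleep: 2
  bottle go: 1
  go bottle: 1
  … (18 more, each ≤ 1)

"bottle cart", 3 times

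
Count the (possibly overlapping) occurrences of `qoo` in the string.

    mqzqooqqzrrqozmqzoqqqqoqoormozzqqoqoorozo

Sliding a length-3 window over the 41 characters (39 positions):
  position 4–6: qoo
  position 24–26: qoo
  position 35–37: qoo

3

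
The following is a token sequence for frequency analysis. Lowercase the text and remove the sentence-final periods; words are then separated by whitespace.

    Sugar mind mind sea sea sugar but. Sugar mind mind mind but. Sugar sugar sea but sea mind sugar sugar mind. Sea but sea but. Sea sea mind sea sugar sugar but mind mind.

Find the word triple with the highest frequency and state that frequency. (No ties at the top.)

Trigram frequencies (highest first):
  sea but sea: 3
  sugar mind mind: 2
  mind mind sea: 1
  mind sea sea: 1
  sea sea sugar: 1
  sea sugar but: 1
  … (23 more, each ≤ 1)

"sea but sea", 3 times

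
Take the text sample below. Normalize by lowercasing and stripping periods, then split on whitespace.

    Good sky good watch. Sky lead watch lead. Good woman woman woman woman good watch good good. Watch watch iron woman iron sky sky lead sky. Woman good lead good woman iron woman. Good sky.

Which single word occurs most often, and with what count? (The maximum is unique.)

"good", 9 times

Unigram frequencies (highest first):
  good: 9
  woman: 8
  sky: 6
  watch: 5
  lead: 4
  iron: 3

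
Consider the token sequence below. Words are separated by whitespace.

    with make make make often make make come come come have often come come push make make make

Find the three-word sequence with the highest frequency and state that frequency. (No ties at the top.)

"make make make", 2 times

Trigram frequencies (highest first):
  make make make: 2
  with make make: 1
  make make often: 1
  make often make: 1
  often make make: 1
  make make come: 1
  … (9 more, each ≤ 1)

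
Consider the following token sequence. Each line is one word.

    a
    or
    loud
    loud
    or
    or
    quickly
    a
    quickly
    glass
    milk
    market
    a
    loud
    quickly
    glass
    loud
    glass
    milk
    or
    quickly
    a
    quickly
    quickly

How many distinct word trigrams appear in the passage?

20

24 tokens → 22 trigram windows in total.
Repeated trigrams (each contributes count−1 duplicates):
  or quickly a: 2
  quickly a quickly: 2
2 duplicate windows → 22 − 2 = 20 distinct.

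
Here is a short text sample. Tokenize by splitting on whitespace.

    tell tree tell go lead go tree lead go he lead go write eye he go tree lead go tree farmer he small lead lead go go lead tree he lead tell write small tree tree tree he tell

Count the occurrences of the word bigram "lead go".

Scanning the 38 overlapping bigram windows for "lead go":
  position 5–6: lead go
  position 8–9: lead go
  position 11–12: lead go
  position 18–19: lead go
  position 25–26: lead go

5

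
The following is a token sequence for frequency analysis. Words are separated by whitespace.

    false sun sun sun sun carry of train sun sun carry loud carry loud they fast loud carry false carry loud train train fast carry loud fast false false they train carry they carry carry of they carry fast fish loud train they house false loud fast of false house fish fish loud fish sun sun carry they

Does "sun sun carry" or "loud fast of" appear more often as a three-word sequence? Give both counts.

"sun sun carry" (3 vs 1)

"sun sun carry": 3 occurrences
"loud fast of": 1 occurrence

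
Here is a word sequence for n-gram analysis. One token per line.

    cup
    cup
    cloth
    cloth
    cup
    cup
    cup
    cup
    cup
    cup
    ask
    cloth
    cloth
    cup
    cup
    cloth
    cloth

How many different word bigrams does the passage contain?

17 tokens → 16 bigram windows in total.
Repeated bigrams (each contributes count−1 duplicates):
  cup cup: 7
  cloth cloth: 3
  cloth cup: 2
  cup cloth: 2
10 duplicate windows → 16 − 10 = 6 distinct.

6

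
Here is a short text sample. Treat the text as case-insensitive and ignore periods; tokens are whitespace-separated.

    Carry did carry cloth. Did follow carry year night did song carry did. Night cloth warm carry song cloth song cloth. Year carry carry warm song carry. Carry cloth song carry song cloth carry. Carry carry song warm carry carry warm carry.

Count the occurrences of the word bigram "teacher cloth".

0

Scanning the 41 overlapping bigram windows for "teacher cloth":
  (none found)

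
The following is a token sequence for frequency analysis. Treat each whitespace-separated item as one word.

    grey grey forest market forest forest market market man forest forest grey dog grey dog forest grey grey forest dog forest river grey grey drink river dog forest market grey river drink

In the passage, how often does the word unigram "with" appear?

Scanning the 32 tokens for "with":
  (none found)

0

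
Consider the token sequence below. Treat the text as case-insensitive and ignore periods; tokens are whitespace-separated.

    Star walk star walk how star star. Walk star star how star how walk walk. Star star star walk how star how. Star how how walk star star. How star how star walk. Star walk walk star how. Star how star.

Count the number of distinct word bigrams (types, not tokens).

41 tokens → 40 bigram windows in total.
Repeated bigrams (each contributes count−1 duplicates):
  how star: 8
  star how: 8
  star walk: 6
  walk star: 6
  star star: 5
  how walk: 2
  walk how: 2
  walk walk: 2
31 duplicate windows → 40 − 31 = 9 distinct.

9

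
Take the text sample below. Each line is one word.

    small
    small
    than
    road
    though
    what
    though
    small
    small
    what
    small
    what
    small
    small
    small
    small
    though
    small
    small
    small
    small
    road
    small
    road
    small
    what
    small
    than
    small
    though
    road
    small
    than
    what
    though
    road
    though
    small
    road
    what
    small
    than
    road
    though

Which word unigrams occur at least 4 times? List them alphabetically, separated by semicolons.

road; small; than; though; what

Unigram counts meeting the condition (at least 4 times):
  road: 7
  small: 20
  than: 4
  though: 7
  what: 6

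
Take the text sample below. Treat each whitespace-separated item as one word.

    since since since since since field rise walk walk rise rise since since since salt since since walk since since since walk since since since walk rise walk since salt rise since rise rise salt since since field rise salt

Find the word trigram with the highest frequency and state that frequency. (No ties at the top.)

"since since since", 6 times

Trigram frequencies (highest first):
  since since since: 6
  since since walk: 3
  since since field: 2
  since field rise: 2
  salt since since: 2
  since walk since: 2
  … (20 more, each ≤ 2)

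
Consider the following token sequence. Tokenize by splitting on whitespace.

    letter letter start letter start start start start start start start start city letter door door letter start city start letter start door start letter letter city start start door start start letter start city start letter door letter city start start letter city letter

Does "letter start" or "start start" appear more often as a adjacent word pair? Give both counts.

"letter start": 5 occurrences
"start start": 10 occurrences

"start start" (10 vs 5)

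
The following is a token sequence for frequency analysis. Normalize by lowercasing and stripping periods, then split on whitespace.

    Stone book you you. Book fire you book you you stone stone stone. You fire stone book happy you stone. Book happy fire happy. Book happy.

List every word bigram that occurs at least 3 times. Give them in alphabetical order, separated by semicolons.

Bigram counts meeting the condition (at least 3 times):
  book happy: 3
  stone book: 3

book happy; stone book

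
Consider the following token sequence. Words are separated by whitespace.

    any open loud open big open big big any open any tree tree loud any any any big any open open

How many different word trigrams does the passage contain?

18

21 tokens → 19 trigram windows in total.
Repeated trigrams (each contributes count−1 duplicates):
  big any open: 2
1 duplicate windows → 19 − 1 = 18 distinct.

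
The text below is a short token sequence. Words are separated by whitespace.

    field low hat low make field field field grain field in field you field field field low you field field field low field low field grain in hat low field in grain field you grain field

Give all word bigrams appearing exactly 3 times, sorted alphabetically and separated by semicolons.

grain field; low field

Bigram counts meeting the condition (exactly 3 times):
  grain field: 3
  low field: 3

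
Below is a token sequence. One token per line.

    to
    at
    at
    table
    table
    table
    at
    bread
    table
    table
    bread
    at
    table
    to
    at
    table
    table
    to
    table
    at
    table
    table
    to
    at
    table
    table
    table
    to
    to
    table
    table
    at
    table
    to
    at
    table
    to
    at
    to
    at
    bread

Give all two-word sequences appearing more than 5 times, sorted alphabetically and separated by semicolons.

Bigram counts meeting the condition (more than 5 times):
  at table: 7
  table table: 8
  table to: 6
  to at: 6

at table; table table; table to; to at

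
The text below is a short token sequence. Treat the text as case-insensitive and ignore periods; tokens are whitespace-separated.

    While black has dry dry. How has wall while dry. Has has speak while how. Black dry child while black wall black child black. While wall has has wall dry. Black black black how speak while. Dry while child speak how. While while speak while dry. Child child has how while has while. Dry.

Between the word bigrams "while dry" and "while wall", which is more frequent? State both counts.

"while dry" (4 vs 1)

"while dry": 4 occurrences
"while wall": 1 occurrence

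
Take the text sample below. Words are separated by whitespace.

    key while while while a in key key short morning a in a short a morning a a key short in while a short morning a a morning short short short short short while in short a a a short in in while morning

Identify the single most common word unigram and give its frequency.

Unigram frequencies (highest first):
  a: 12
  short: 11
  while: 6
  in: 6
  morning: 5
  key: 4

"a", 12 times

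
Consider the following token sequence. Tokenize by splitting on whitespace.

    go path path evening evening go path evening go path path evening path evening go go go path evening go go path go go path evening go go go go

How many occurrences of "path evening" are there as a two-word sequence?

Scanning the 29 overlapping bigram windows for "path evening":
  position 3–4: path evening
  position 7–8: path evening
  position 11–12: path evening
  position 13–14: path evening
  position 18–19: path evening
  position 25–26: path evening

6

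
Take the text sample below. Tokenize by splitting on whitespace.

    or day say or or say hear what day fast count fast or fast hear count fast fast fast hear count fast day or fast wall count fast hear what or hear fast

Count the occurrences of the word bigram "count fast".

4

Scanning the 32 overlapping bigram windows for "count fast":
  position 11–12: count fast
  position 16–17: count fast
  position 21–22: count fast
  position 27–28: count fast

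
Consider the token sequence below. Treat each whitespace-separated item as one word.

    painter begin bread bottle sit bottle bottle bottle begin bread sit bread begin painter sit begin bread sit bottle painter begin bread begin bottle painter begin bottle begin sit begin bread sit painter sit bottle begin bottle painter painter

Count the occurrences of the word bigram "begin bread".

5

Scanning the 38 overlapping bigram windows for "begin bread":
  position 2–3: begin bread
  position 9–10: begin bread
  position 16–17: begin bread
  position 21–22: begin bread
  position 30–31: begin bread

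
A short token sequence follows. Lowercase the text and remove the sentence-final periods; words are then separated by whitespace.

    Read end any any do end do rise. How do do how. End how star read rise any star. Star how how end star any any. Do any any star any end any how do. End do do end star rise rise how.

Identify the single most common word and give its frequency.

Unigram frequencies (highest first):
  any: 9
  do: 8
  end: 7
  how: 7
  star: 6
  rise: 4
  … (1 more, each ≤ 2)

"any", 9 times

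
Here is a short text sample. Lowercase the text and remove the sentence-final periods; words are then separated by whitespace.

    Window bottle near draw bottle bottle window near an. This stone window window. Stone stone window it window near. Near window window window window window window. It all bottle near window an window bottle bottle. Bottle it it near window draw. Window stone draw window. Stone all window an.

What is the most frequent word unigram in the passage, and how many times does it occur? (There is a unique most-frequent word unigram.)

Unigram frequencies (highest first):
  window: 18
  bottle: 7
  near: 6
  stone: 5
  it: 4
  draw: 3
  … (3 more, each ≤ 3)

"window", 18 times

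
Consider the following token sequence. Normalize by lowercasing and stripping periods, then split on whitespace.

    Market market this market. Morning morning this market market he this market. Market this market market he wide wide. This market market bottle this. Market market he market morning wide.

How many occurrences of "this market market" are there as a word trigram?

Scanning the 28 overlapping trigram windows for "this market market":
  position 7–9: this market market
  position 11–13: this market market
  position 14–16: this market market
  position 20–22: this market market
  position 24–26: this market market

5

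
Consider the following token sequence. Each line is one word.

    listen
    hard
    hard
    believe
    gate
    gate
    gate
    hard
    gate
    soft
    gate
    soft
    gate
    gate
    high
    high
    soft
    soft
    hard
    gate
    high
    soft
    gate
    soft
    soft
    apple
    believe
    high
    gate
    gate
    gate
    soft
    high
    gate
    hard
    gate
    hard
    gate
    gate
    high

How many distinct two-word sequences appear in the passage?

19

40 tokens → 39 bigram windows in total.
Repeated bigrams (each contributes count−1 duplicates):
  gate gate: 6
  gate soft: 4
  hard gate: 4
  gate hard: 3
  gate high: 3
  soft gate: 3
  high gate: 2
  high soft: 2
  … (1 more repeated)
20 duplicate windows → 39 − 20 = 19 distinct.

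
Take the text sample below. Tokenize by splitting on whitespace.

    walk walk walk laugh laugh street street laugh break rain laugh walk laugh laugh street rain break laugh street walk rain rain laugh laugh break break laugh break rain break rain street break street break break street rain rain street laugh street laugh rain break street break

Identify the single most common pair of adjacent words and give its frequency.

"laugh street", 4 times

Bigram frequencies (highest first):
  laugh street: 4
  laugh laugh: 3
  street laugh: 3
  laugh break: 3
  break rain: 3
  rain break: 3
  … (15 more, each ≤ 3)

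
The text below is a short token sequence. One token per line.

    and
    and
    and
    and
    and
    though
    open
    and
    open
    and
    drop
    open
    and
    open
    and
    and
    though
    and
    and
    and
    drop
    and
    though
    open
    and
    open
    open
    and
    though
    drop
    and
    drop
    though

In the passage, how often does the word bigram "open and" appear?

6

Scanning the 32 overlapping bigram windows for "open and":
  position 7–8: open and
  position 9–10: open and
  position 12–13: open and
  position 14–15: open and
  position 24–25: open and
  position 27–28: open and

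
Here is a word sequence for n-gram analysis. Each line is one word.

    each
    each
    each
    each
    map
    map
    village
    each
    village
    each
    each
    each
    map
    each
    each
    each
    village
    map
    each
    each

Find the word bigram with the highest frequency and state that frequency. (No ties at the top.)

Bigram frequencies (highest first):
  each each: 8
  each map: 2
  village each: 2
  each village: 2
  map each: 2
  map map: 1
  … (2 more, each ≤ 1)

"each each", 8 times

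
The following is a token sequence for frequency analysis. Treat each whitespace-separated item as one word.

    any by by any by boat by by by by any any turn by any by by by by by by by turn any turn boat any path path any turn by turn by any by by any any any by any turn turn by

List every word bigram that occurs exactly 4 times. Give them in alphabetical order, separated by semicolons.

any turn; turn by

Bigram counts meeting the condition (exactly 4 times):
  any turn: 4
  turn by: 4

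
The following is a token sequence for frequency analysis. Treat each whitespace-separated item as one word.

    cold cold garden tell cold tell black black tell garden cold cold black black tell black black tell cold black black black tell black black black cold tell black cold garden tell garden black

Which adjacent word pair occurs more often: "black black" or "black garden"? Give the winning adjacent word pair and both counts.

"black black" (7 vs 0)

"black black": 7 occurrences
"black garden": 0 occurrences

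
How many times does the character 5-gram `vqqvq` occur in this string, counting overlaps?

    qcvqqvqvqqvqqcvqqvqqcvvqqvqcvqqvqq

Sliding a length-5 window over the 34 characters (30 positions):
  position 3–7: vqqvq
  position 8–12: vqqvq
  position 15–19: vqqvq
  position 23–27: vqqvq
  position 29–33: vqqvq

5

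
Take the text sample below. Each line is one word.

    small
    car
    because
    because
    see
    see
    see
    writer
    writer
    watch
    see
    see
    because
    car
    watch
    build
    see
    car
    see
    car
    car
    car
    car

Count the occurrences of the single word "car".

Scanning the 23 tokens for "car":
  position 2: car
  position 14: car
  position 18: car
  position 20: car
  position 21: car
  position 22: car
  position 23: car

7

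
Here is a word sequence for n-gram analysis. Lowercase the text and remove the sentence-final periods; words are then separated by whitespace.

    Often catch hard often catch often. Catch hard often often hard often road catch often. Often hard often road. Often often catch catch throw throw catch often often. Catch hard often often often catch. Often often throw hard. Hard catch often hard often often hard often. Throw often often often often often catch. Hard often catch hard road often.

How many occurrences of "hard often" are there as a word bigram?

8

Scanning the 58 overlapping bigram windows for "hard often":
  position 3–4: hard often
  position 8–9: hard often
  position 11–12: hard often
  position 17–18: hard often
  position 30–31: hard often
  position 42–43: hard often
  position 45–46: hard often
  position 54–55: hard often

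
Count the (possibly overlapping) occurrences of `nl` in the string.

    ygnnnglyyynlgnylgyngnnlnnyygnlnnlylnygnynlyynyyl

Sliding a length-2 window over the 48 characters (47 positions):
  position 11–12: nl
  position 22–23: nl
  position 29–30: nl
  position 32–33: nl
  position 41–42: nl

5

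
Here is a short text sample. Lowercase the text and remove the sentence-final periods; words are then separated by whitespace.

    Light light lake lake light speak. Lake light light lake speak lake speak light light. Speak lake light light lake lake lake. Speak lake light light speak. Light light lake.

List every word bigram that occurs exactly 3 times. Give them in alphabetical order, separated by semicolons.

Bigram counts meeting the condition (exactly 3 times):
  lake lake: 3
  lake speak: 3
  light speak: 3

lake lake; lake speak; light speak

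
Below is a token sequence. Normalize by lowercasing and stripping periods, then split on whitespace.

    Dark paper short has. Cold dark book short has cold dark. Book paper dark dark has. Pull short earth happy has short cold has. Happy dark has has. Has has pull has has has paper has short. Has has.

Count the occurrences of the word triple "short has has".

Scanning the 37 overlapping trigram windows for "short has has":
  position 37–39: short has has

1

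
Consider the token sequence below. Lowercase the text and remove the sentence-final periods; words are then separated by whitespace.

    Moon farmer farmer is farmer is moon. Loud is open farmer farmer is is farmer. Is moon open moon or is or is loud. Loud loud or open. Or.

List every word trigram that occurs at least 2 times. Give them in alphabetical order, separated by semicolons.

farmer farmer is; farmer is moon; is farmer is

Trigram counts meeting the condition (at least 2 times):
  farmer farmer is: 2
  farmer is moon: 2
  is farmer is: 2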